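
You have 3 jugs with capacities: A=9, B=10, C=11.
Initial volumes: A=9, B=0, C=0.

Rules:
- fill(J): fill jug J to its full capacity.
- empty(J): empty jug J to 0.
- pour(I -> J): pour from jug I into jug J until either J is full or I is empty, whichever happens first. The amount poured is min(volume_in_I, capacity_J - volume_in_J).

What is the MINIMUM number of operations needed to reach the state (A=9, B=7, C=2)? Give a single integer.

BFS from (A=9, B=0, C=0). One shortest path:
  1. pour(A -> B) -> (A=0 B=9 C=0)
  2. fill(A) -> (A=9 B=9 C=0)
  3. pour(A -> C) -> (A=0 B=9 C=9)
  4. pour(B -> C) -> (A=0 B=7 C=11)
  5. pour(C -> A) -> (A=9 B=7 C=2)
Reached target in 5 moves.

Answer: 5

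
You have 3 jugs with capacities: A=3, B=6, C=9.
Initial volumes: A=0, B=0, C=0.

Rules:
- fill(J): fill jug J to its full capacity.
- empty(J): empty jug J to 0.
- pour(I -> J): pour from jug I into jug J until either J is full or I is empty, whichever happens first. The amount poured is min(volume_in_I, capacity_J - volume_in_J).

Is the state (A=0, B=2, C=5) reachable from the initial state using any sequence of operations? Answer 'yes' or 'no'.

BFS explored all 24 reachable states.
Reachable set includes: (0,0,0), (0,0,3), (0,0,6), (0,0,9), (0,3,0), (0,3,3), (0,3,6), (0,3,9), (0,6,0), (0,6,3), (0,6,6), (0,6,9) ...
Target (A=0, B=2, C=5) not in reachable set → no.

Answer: no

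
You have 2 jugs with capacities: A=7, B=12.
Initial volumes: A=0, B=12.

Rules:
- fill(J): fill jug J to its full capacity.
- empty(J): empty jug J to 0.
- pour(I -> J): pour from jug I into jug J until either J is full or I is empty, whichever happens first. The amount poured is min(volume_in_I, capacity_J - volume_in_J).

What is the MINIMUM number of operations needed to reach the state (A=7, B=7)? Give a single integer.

BFS from (A=0, B=12). One shortest path:
  1. fill(A) -> (A=7 B=12)
  2. empty(B) -> (A=7 B=0)
  3. pour(A -> B) -> (A=0 B=7)
  4. fill(A) -> (A=7 B=7)
Reached target in 4 moves.

Answer: 4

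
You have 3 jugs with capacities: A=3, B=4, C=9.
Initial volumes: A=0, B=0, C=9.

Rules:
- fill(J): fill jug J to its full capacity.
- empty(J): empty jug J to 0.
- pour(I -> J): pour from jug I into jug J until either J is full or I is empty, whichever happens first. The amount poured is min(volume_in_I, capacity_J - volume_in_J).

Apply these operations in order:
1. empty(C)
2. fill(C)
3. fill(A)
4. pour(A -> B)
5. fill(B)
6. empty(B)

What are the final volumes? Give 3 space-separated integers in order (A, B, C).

Answer: 0 0 9

Derivation:
Step 1: empty(C) -> (A=0 B=0 C=0)
Step 2: fill(C) -> (A=0 B=0 C=9)
Step 3: fill(A) -> (A=3 B=0 C=9)
Step 4: pour(A -> B) -> (A=0 B=3 C=9)
Step 5: fill(B) -> (A=0 B=4 C=9)
Step 6: empty(B) -> (A=0 B=0 C=9)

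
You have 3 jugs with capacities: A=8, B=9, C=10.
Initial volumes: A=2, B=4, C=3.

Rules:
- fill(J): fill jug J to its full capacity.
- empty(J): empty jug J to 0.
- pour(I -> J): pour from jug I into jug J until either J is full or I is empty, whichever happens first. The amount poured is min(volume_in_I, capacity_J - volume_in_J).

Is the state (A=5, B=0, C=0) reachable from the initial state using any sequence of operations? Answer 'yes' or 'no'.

Answer: yes

Derivation:
BFS from (A=2, B=4, C=3):
  1. empty(B) -> (A=2 B=0 C=3)
  2. pour(C -> A) -> (A=5 B=0 C=0)
Target reached → yes.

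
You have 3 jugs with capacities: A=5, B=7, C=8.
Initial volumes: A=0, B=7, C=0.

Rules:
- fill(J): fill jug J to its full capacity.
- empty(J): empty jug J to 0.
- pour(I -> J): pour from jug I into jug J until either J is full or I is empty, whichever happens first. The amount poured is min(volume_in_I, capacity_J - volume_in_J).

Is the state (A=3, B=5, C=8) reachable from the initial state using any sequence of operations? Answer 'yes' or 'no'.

Answer: yes

Derivation:
BFS from (A=0, B=7, C=0):
  1. empty(B) -> (A=0 B=0 C=0)
  2. fill(C) -> (A=0 B=0 C=8)
  3. pour(C -> A) -> (A=5 B=0 C=3)
  4. pour(A -> B) -> (A=0 B=5 C=3)
  5. pour(C -> A) -> (A=3 B=5 C=0)
  6. fill(C) -> (A=3 B=5 C=8)
Target reached → yes.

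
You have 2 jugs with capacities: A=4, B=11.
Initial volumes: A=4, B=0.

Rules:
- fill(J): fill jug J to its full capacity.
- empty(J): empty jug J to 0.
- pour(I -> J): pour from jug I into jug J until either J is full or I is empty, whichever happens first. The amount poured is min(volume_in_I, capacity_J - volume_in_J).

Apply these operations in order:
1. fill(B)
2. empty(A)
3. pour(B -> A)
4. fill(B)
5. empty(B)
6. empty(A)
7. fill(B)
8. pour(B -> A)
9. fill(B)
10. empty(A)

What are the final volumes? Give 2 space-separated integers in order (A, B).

Answer: 0 11

Derivation:
Step 1: fill(B) -> (A=4 B=11)
Step 2: empty(A) -> (A=0 B=11)
Step 3: pour(B -> A) -> (A=4 B=7)
Step 4: fill(B) -> (A=4 B=11)
Step 5: empty(B) -> (A=4 B=0)
Step 6: empty(A) -> (A=0 B=0)
Step 7: fill(B) -> (A=0 B=11)
Step 8: pour(B -> A) -> (A=4 B=7)
Step 9: fill(B) -> (A=4 B=11)
Step 10: empty(A) -> (A=0 B=11)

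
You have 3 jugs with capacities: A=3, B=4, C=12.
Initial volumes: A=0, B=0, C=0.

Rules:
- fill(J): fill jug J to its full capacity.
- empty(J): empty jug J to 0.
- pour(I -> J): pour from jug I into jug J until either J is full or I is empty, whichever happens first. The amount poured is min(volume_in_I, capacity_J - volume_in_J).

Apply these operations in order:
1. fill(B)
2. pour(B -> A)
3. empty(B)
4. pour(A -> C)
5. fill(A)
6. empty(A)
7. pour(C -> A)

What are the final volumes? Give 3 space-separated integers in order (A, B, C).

Step 1: fill(B) -> (A=0 B=4 C=0)
Step 2: pour(B -> A) -> (A=3 B=1 C=0)
Step 3: empty(B) -> (A=3 B=0 C=0)
Step 4: pour(A -> C) -> (A=0 B=0 C=3)
Step 5: fill(A) -> (A=3 B=0 C=3)
Step 6: empty(A) -> (A=0 B=0 C=3)
Step 7: pour(C -> A) -> (A=3 B=0 C=0)

Answer: 3 0 0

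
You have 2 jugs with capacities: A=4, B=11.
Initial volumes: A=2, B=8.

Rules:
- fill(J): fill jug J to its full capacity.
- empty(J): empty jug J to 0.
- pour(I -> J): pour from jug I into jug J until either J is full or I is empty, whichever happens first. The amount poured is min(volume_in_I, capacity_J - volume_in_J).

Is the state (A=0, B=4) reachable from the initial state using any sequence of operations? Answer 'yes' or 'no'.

Answer: yes

Derivation:
BFS from (A=2, B=8):
  1. fill(A) -> (A=4 B=8)
  2. empty(B) -> (A=4 B=0)
  3. pour(A -> B) -> (A=0 B=4)
Target reached → yes.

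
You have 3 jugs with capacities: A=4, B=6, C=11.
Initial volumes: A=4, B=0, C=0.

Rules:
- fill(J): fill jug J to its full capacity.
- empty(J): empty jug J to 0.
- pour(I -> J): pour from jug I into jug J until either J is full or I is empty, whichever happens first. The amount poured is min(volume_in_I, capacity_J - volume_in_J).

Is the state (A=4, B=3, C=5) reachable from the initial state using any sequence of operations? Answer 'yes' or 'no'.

BFS from (A=4, B=0, C=0):
  1. pour(A -> C) -> (A=0 B=0 C=4)
  2. fill(A) -> (A=4 B=0 C=4)
  3. pour(A -> C) -> (A=0 B=0 C=8)
  4. fill(A) -> (A=4 B=0 C=8)
  5. pour(A -> C) -> (A=1 B=0 C=11)
  6. pour(C -> B) -> (A=1 B=6 C=5)
  7. pour(B -> A) -> (A=4 B=3 C=5)
Target reached → yes.

Answer: yes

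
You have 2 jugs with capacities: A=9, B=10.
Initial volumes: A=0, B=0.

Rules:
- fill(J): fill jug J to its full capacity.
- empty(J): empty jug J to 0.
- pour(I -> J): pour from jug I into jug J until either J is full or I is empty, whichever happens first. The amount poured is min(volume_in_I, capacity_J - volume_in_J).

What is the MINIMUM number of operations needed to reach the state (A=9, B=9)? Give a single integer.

Answer: 3

Derivation:
BFS from (A=0, B=0). One shortest path:
  1. fill(A) -> (A=9 B=0)
  2. pour(A -> B) -> (A=0 B=9)
  3. fill(A) -> (A=9 B=9)
Reached target in 3 moves.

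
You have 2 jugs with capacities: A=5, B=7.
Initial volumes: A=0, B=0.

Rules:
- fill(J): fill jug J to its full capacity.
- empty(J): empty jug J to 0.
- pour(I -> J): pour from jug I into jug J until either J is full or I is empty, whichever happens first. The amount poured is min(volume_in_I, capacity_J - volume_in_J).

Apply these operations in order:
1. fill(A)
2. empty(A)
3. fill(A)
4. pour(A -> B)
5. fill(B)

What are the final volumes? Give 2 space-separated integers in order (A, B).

Step 1: fill(A) -> (A=5 B=0)
Step 2: empty(A) -> (A=0 B=0)
Step 3: fill(A) -> (A=5 B=0)
Step 4: pour(A -> B) -> (A=0 B=5)
Step 5: fill(B) -> (A=0 B=7)

Answer: 0 7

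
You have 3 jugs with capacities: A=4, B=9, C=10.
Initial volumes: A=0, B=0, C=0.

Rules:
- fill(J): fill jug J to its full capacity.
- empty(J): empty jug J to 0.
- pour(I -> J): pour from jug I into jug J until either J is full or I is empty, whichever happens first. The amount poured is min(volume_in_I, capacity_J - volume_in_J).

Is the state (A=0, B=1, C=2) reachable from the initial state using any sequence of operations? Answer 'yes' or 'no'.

BFS from (A=0, B=0, C=0):
  1. fill(A) -> (A=4 B=0 C=0)
  2. fill(B) -> (A=4 B=9 C=0)
  3. pour(A -> C) -> (A=0 B=9 C=4)
  4. pour(B -> A) -> (A=4 B=5 C=4)
  5. pour(A -> C) -> (A=0 B=5 C=8)
  6. pour(B -> A) -> (A=4 B=1 C=8)
  7. pour(A -> C) -> (A=2 B=1 C=10)
  8. empty(C) -> (A=2 B=1 C=0)
  9. pour(A -> C) -> (A=0 B=1 C=2)
Target reached → yes.

Answer: yes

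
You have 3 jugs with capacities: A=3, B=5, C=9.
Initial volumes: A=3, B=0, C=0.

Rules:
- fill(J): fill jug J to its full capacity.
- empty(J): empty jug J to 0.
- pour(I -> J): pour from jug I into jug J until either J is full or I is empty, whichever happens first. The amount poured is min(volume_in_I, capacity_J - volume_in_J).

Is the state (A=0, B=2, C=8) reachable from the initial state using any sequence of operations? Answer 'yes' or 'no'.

BFS from (A=3, B=0, C=0):
  1. empty(A) -> (A=0 B=0 C=0)
  2. fill(B) -> (A=0 B=5 C=0)
  3. pour(B -> C) -> (A=0 B=0 C=5)
  4. fill(B) -> (A=0 B=5 C=5)
  5. pour(B -> A) -> (A=3 B=2 C=5)
  6. pour(A -> C) -> (A=0 B=2 C=8)
Target reached → yes.

Answer: yes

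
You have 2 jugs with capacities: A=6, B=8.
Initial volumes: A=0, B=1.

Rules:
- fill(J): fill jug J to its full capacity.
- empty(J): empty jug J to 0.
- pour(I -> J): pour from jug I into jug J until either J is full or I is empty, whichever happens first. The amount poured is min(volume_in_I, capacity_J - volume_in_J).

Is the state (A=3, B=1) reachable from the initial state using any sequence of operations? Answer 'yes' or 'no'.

BFS explored all 28 reachable states.
Reachable set includes: (0,0), (0,1), (0,2), (0,3), (0,4), (0,5), (0,6), (0,7), (0,8), (1,0), (1,8), (2,0) ...
Target (A=3, B=1) not in reachable set → no.

Answer: no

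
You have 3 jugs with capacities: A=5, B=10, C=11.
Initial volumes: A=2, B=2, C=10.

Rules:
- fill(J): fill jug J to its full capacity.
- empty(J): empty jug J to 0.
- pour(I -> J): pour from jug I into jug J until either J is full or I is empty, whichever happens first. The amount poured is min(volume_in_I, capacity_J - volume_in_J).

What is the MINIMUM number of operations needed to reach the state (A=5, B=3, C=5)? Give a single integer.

Answer: 6

Derivation:
BFS from (A=2, B=2, C=10). One shortest path:
  1. empty(A) -> (A=0 B=2 C=10)
  2. fill(C) -> (A=0 B=2 C=11)
  3. pour(C -> A) -> (A=5 B=2 C=6)
  4. pour(C -> B) -> (A=5 B=8 C=0)
  5. pour(A -> C) -> (A=0 B=8 C=5)
  6. pour(B -> A) -> (A=5 B=3 C=5)
Reached target in 6 moves.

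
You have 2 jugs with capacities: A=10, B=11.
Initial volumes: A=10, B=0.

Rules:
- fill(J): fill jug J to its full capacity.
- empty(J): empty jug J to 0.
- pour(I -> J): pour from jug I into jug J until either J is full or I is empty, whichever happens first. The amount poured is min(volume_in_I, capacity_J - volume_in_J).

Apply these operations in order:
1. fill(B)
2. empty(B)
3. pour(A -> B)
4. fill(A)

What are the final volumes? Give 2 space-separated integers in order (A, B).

Answer: 10 10

Derivation:
Step 1: fill(B) -> (A=10 B=11)
Step 2: empty(B) -> (A=10 B=0)
Step 3: pour(A -> B) -> (A=0 B=10)
Step 4: fill(A) -> (A=10 B=10)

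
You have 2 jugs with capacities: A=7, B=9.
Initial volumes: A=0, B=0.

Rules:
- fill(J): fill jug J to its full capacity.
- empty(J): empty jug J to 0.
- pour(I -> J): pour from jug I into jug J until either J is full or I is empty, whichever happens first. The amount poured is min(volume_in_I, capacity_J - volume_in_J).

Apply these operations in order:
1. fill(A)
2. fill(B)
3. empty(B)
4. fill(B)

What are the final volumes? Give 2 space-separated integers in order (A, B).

Answer: 7 9

Derivation:
Step 1: fill(A) -> (A=7 B=0)
Step 2: fill(B) -> (A=7 B=9)
Step 3: empty(B) -> (A=7 B=0)
Step 4: fill(B) -> (A=7 B=9)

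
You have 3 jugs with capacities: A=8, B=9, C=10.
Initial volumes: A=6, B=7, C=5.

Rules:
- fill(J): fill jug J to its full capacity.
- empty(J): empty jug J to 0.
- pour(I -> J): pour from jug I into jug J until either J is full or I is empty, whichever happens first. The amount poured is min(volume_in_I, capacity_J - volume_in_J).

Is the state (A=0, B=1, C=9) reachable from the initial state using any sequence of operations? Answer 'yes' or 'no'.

BFS from (A=6, B=7, C=5):
  1. pour(A -> B) -> (A=4 B=9 C=5)
  2. pour(A -> C) -> (A=0 B=9 C=9)
  3. pour(B -> A) -> (A=8 B=1 C=9)
  4. empty(A) -> (A=0 B=1 C=9)
Target reached → yes.

Answer: yes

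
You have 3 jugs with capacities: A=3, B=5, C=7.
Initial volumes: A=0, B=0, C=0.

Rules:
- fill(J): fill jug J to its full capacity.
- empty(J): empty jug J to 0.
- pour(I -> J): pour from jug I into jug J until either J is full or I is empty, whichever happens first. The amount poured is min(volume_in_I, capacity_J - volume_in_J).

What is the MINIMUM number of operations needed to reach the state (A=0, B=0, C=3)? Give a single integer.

BFS from (A=0, B=0, C=0). One shortest path:
  1. fill(A) -> (A=3 B=0 C=0)
  2. pour(A -> C) -> (A=0 B=0 C=3)
Reached target in 2 moves.

Answer: 2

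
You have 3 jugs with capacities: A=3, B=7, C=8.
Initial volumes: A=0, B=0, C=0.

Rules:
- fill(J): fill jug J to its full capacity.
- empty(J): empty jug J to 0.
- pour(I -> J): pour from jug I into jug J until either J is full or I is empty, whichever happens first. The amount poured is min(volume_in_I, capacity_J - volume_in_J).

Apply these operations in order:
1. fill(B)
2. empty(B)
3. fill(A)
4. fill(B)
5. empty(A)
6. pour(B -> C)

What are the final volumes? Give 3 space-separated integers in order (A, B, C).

Step 1: fill(B) -> (A=0 B=7 C=0)
Step 2: empty(B) -> (A=0 B=0 C=0)
Step 3: fill(A) -> (A=3 B=0 C=0)
Step 4: fill(B) -> (A=3 B=7 C=0)
Step 5: empty(A) -> (A=0 B=7 C=0)
Step 6: pour(B -> C) -> (A=0 B=0 C=7)

Answer: 0 0 7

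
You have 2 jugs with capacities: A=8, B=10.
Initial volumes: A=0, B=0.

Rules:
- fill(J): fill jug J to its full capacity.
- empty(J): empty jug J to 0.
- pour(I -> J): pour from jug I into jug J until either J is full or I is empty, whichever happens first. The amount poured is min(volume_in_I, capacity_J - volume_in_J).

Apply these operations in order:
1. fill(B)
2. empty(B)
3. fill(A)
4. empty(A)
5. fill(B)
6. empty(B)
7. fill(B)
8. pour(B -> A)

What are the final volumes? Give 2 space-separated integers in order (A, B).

Answer: 8 2

Derivation:
Step 1: fill(B) -> (A=0 B=10)
Step 2: empty(B) -> (A=0 B=0)
Step 3: fill(A) -> (A=8 B=0)
Step 4: empty(A) -> (A=0 B=0)
Step 5: fill(B) -> (A=0 B=10)
Step 6: empty(B) -> (A=0 B=0)
Step 7: fill(B) -> (A=0 B=10)
Step 8: pour(B -> A) -> (A=8 B=2)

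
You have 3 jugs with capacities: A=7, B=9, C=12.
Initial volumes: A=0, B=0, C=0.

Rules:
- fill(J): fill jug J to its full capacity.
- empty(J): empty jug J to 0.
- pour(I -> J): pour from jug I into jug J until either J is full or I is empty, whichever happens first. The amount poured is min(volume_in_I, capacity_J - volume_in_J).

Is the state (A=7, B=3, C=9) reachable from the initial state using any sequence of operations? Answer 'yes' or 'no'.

Answer: yes

Derivation:
BFS from (A=0, B=0, C=0):
  1. fill(C) -> (A=0 B=0 C=12)
  2. pour(C -> B) -> (A=0 B=9 C=3)
  3. pour(C -> A) -> (A=3 B=9 C=0)
  4. pour(B -> C) -> (A=3 B=0 C=9)
  5. pour(A -> B) -> (A=0 B=3 C=9)
  6. fill(A) -> (A=7 B=3 C=9)
Target reached → yes.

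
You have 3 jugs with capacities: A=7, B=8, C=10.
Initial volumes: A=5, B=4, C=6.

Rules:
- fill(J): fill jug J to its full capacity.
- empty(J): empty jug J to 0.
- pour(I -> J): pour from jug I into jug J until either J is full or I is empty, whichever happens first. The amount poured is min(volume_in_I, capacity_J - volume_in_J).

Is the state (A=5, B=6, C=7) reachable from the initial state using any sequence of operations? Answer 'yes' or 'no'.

BFS explored all 415 reachable states.
Reachable set includes: (0,0,0), (0,0,1), (0,0,2), (0,0,3), (0,0,4), (0,0,5), (0,0,6), (0,0,7), (0,0,8), (0,0,9), (0,0,10), (0,1,0) ...
Target (A=5, B=6, C=7) not in reachable set → no.

Answer: no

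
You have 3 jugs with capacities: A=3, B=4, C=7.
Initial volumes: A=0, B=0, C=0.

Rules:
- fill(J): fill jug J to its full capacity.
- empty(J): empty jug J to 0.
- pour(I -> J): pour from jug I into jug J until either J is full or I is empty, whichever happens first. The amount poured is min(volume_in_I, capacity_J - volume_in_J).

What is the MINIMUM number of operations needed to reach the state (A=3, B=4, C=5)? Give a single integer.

BFS from (A=0, B=0, C=0). One shortest path:
  1. fill(B) -> (A=0 B=4 C=0)
  2. pour(B -> A) -> (A=3 B=1 C=0)
  3. pour(B -> C) -> (A=3 B=0 C=1)
  4. fill(B) -> (A=3 B=4 C=1)
  5. pour(B -> C) -> (A=3 B=0 C=5)
  6. fill(B) -> (A=3 B=4 C=5)
Reached target in 6 moves.

Answer: 6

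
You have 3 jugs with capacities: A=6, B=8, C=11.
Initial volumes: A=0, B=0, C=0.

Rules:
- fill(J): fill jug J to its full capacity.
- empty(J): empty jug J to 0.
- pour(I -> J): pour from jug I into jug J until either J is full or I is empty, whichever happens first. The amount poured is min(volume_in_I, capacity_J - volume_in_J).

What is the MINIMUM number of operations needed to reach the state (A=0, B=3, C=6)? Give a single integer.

Answer: 6

Derivation:
BFS from (A=0, B=0, C=0). One shortest path:
  1. fill(A) -> (A=6 B=0 C=0)
  2. fill(C) -> (A=6 B=0 C=11)
  3. pour(C -> B) -> (A=6 B=8 C=3)
  4. empty(B) -> (A=6 B=0 C=3)
  5. pour(C -> B) -> (A=6 B=3 C=0)
  6. pour(A -> C) -> (A=0 B=3 C=6)
Reached target in 6 moves.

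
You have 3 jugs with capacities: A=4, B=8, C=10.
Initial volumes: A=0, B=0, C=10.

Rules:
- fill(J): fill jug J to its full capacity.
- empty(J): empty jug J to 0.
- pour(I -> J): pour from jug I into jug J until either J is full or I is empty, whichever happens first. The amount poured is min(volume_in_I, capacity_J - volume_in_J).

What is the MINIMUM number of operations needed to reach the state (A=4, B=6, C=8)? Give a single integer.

BFS from (A=0, B=0, C=10). One shortest path:
  1. pour(C -> B) -> (A=0 B=8 C=2)
  2. pour(C -> A) -> (A=2 B=8 C=0)
  3. pour(B -> C) -> (A=2 B=0 C=8)
  4. fill(B) -> (A=2 B=8 C=8)
  5. pour(B -> A) -> (A=4 B=6 C=8)
Reached target in 5 moves.

Answer: 5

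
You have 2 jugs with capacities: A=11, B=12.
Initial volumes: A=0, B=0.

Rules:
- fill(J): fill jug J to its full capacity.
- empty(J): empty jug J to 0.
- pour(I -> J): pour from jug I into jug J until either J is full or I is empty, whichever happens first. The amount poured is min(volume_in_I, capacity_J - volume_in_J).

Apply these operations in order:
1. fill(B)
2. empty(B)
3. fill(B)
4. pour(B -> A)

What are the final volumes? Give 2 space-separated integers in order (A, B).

Answer: 11 1

Derivation:
Step 1: fill(B) -> (A=0 B=12)
Step 2: empty(B) -> (A=0 B=0)
Step 3: fill(B) -> (A=0 B=12)
Step 4: pour(B -> A) -> (A=11 B=1)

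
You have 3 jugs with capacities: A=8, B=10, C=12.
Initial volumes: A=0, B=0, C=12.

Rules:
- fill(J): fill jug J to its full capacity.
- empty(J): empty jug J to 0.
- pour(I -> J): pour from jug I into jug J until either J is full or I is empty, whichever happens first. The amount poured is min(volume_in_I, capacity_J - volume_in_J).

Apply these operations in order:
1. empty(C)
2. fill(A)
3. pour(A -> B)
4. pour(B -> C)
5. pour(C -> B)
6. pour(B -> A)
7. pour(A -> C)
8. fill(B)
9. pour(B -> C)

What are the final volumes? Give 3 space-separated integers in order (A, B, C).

Answer: 0 6 12

Derivation:
Step 1: empty(C) -> (A=0 B=0 C=0)
Step 2: fill(A) -> (A=8 B=0 C=0)
Step 3: pour(A -> B) -> (A=0 B=8 C=0)
Step 4: pour(B -> C) -> (A=0 B=0 C=8)
Step 5: pour(C -> B) -> (A=0 B=8 C=0)
Step 6: pour(B -> A) -> (A=8 B=0 C=0)
Step 7: pour(A -> C) -> (A=0 B=0 C=8)
Step 8: fill(B) -> (A=0 B=10 C=8)
Step 9: pour(B -> C) -> (A=0 B=6 C=12)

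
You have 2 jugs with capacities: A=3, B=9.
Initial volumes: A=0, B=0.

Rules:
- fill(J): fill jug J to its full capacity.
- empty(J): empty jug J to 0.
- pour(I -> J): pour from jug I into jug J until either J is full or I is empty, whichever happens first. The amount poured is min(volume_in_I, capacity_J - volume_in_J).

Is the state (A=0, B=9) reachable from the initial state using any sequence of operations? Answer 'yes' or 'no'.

Answer: yes

Derivation:
BFS from (A=0, B=0):
  1. fill(B) -> (A=0 B=9)
Target reached → yes.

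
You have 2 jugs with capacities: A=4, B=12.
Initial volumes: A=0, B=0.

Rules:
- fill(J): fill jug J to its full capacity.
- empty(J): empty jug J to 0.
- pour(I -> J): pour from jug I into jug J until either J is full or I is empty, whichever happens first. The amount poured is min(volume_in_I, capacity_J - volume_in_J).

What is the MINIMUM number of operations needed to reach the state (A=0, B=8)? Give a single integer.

Answer: 3

Derivation:
BFS from (A=0, B=0). One shortest path:
  1. fill(B) -> (A=0 B=12)
  2. pour(B -> A) -> (A=4 B=8)
  3. empty(A) -> (A=0 B=8)
Reached target in 3 moves.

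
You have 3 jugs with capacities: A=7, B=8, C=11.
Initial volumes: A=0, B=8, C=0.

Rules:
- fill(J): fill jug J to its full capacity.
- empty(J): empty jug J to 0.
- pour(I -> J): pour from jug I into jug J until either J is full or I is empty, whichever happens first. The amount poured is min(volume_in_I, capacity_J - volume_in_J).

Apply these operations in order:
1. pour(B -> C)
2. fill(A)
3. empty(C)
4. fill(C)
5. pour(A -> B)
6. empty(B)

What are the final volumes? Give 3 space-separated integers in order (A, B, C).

Answer: 0 0 11

Derivation:
Step 1: pour(B -> C) -> (A=0 B=0 C=8)
Step 2: fill(A) -> (A=7 B=0 C=8)
Step 3: empty(C) -> (A=7 B=0 C=0)
Step 4: fill(C) -> (A=7 B=0 C=11)
Step 5: pour(A -> B) -> (A=0 B=7 C=11)
Step 6: empty(B) -> (A=0 B=0 C=11)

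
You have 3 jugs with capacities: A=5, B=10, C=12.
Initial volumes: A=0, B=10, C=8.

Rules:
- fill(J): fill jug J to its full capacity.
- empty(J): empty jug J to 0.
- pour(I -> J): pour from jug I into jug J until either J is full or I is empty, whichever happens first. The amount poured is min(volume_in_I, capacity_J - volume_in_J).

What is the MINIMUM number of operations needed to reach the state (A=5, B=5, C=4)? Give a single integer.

Answer: 8

Derivation:
BFS from (A=0, B=10, C=8). One shortest path:
  1. empty(B) -> (A=0 B=0 C=8)
  2. fill(C) -> (A=0 B=0 C=12)
  3. pour(C -> B) -> (A=0 B=10 C=2)
  4. empty(B) -> (A=0 B=0 C=2)
  5. pour(C -> B) -> (A=0 B=2 C=0)
  6. fill(C) -> (A=0 B=2 C=12)
  7. pour(C -> B) -> (A=0 B=10 C=4)
  8. pour(B -> A) -> (A=5 B=5 C=4)
Reached target in 8 moves.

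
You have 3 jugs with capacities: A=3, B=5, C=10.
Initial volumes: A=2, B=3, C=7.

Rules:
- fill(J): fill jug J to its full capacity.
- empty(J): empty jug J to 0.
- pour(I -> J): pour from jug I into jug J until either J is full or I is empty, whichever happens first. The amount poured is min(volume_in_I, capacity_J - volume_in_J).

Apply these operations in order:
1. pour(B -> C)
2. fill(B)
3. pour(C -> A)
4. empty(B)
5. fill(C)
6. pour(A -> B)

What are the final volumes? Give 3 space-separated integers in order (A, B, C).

Answer: 0 3 10

Derivation:
Step 1: pour(B -> C) -> (A=2 B=0 C=10)
Step 2: fill(B) -> (A=2 B=5 C=10)
Step 3: pour(C -> A) -> (A=3 B=5 C=9)
Step 4: empty(B) -> (A=3 B=0 C=9)
Step 5: fill(C) -> (A=3 B=0 C=10)
Step 6: pour(A -> B) -> (A=0 B=3 C=10)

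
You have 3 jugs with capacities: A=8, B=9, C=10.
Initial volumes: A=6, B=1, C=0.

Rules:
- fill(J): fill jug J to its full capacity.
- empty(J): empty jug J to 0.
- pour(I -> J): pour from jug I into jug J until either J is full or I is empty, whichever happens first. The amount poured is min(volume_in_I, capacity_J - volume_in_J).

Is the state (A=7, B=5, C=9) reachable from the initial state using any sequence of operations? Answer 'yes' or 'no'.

BFS explored all 486 reachable states.
Reachable set includes: (0,0,0), (0,0,1), (0,0,2), (0,0,3), (0,0,4), (0,0,5), (0,0,6), (0,0,7), (0,0,8), (0,0,9), (0,0,10), (0,1,0) ...
Target (A=7, B=5, C=9) not in reachable set → no.

Answer: no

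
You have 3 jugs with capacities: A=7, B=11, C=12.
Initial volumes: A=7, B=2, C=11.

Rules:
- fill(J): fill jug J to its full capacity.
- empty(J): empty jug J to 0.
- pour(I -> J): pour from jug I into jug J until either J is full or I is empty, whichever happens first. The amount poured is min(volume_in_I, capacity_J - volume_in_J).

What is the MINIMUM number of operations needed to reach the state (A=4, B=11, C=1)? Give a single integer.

Answer: 6

Derivation:
BFS from (A=7, B=2, C=11). One shortest path:
  1. empty(C) -> (A=7 B=2 C=0)
  2. pour(A -> B) -> (A=0 B=9 C=0)
  3. fill(A) -> (A=7 B=9 C=0)
  4. pour(B -> C) -> (A=7 B=0 C=9)
  5. pour(A -> C) -> (A=4 B=0 C=12)
  6. pour(C -> B) -> (A=4 B=11 C=1)
Reached target in 6 moves.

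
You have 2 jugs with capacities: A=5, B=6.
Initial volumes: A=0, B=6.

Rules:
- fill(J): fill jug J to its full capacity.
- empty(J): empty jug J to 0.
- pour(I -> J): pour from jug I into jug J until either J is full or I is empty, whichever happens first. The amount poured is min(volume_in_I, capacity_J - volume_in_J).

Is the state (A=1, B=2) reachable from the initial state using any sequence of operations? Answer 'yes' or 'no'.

BFS explored all 22 reachable states.
Reachable set includes: (0,0), (0,1), (0,2), (0,3), (0,4), (0,5), (0,6), (1,0), (1,6), (2,0), (2,6), (3,0) ...
Target (A=1, B=2) not in reachable set → no.

Answer: no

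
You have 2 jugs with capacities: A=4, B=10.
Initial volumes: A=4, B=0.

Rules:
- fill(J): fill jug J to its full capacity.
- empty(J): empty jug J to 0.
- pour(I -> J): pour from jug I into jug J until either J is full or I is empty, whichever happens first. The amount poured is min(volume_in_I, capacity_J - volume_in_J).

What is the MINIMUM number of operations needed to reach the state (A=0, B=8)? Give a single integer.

Answer: 3

Derivation:
BFS from (A=4, B=0). One shortest path:
  1. pour(A -> B) -> (A=0 B=4)
  2. fill(A) -> (A=4 B=4)
  3. pour(A -> B) -> (A=0 B=8)
Reached target in 3 moves.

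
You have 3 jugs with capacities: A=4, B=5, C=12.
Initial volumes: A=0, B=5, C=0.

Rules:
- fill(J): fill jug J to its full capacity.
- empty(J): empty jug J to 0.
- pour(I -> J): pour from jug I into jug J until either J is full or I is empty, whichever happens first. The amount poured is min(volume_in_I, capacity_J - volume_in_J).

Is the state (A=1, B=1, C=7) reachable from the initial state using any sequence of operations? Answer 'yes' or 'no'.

BFS explored all 258 reachable states.
Reachable set includes: (0,0,0), (0,0,1), (0,0,2), (0,0,3), (0,0,4), (0,0,5), (0,0,6), (0,0,7), (0,0,8), (0,0,9), (0,0,10), (0,0,11) ...
Target (A=1, B=1, C=7) not in reachable set → no.

Answer: no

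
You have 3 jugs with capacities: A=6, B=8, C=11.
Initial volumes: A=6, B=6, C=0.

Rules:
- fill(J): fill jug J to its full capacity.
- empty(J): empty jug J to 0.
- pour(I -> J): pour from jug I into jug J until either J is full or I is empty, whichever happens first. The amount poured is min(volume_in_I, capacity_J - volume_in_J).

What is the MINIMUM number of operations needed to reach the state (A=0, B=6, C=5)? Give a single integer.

Answer: 4

Derivation:
BFS from (A=6, B=6, C=0). One shortest path:
  1. empty(A) -> (A=0 B=6 C=0)
  2. fill(C) -> (A=0 B=6 C=11)
  3. pour(C -> A) -> (A=6 B=6 C=5)
  4. empty(A) -> (A=0 B=6 C=5)
Reached target in 4 moves.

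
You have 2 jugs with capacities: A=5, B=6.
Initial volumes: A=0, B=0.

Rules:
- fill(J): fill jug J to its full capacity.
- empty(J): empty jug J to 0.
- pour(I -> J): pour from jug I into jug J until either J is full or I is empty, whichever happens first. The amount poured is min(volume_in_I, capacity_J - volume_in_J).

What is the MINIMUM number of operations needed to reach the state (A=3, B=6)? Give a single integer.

Answer: 8

Derivation:
BFS from (A=0, B=0). One shortest path:
  1. fill(A) -> (A=5 B=0)
  2. pour(A -> B) -> (A=0 B=5)
  3. fill(A) -> (A=5 B=5)
  4. pour(A -> B) -> (A=4 B=6)
  5. empty(B) -> (A=4 B=0)
  6. pour(A -> B) -> (A=0 B=4)
  7. fill(A) -> (A=5 B=4)
  8. pour(A -> B) -> (A=3 B=6)
Reached target in 8 moves.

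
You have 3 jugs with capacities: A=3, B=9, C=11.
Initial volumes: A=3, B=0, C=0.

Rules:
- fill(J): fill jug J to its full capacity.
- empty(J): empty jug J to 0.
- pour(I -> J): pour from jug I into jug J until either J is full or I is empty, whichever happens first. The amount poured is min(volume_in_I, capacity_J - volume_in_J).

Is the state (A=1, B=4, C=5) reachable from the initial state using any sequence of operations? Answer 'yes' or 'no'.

Answer: no

Derivation:
BFS explored all 320 reachable states.
Reachable set includes: (0,0,0), (0,0,1), (0,0,2), (0,0,3), (0,0,4), (0,0,5), (0,0,6), (0,0,7), (0,0,8), (0,0,9), (0,0,10), (0,0,11) ...
Target (A=1, B=4, C=5) not in reachable set → no.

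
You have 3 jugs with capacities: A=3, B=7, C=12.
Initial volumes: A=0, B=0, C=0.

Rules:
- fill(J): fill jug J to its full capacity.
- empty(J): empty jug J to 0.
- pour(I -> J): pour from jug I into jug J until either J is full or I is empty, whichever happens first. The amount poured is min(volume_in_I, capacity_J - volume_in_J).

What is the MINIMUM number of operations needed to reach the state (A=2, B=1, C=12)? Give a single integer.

Answer: 8

Derivation:
BFS from (A=0, B=0, C=0). One shortest path:
  1. fill(A) -> (A=3 B=0 C=0)
  2. fill(C) -> (A=3 B=0 C=12)
  3. pour(A -> B) -> (A=0 B=3 C=12)
  4. pour(C -> A) -> (A=3 B=3 C=9)
  5. pour(A -> B) -> (A=0 B=6 C=9)
  6. pour(C -> A) -> (A=3 B=6 C=6)
  7. pour(A -> B) -> (A=2 B=7 C=6)
  8. pour(B -> C) -> (A=2 B=1 C=12)
Reached target in 8 moves.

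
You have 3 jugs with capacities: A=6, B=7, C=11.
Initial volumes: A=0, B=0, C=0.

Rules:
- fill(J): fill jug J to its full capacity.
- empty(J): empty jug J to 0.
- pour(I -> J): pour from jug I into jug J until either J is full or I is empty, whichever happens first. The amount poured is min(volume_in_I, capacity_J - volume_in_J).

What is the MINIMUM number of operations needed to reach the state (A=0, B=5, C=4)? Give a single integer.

Answer: 8

Derivation:
BFS from (A=0, B=0, C=0). One shortest path:
  1. fill(C) -> (A=0 B=0 C=11)
  2. pour(C -> A) -> (A=6 B=0 C=5)
  3. empty(A) -> (A=0 B=0 C=5)
  4. pour(C -> A) -> (A=5 B=0 C=0)
  5. fill(C) -> (A=5 B=0 C=11)
  6. pour(C -> B) -> (A=5 B=7 C=4)
  7. empty(B) -> (A=5 B=0 C=4)
  8. pour(A -> B) -> (A=0 B=5 C=4)
Reached target in 8 moves.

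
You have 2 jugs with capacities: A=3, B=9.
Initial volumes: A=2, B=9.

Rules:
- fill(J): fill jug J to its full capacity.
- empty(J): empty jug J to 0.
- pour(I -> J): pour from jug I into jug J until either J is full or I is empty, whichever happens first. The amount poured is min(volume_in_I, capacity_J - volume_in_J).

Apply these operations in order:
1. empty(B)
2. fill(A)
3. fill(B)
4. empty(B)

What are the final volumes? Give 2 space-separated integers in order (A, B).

Answer: 3 0

Derivation:
Step 1: empty(B) -> (A=2 B=0)
Step 2: fill(A) -> (A=3 B=0)
Step 3: fill(B) -> (A=3 B=9)
Step 4: empty(B) -> (A=3 B=0)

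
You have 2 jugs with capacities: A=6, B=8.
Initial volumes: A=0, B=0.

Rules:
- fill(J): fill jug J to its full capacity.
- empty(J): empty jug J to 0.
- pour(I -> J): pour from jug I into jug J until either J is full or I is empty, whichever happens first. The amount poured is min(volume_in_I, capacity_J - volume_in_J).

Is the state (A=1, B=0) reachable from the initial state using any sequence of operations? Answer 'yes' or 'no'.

BFS explored all 14 reachable states.
Reachable set includes: (0,0), (0,2), (0,4), (0,6), (0,8), (2,0), (2,8), (4,0), (4,8), (6,0), (6,2), (6,4) ...
Target (A=1, B=0) not in reachable set → no.

Answer: no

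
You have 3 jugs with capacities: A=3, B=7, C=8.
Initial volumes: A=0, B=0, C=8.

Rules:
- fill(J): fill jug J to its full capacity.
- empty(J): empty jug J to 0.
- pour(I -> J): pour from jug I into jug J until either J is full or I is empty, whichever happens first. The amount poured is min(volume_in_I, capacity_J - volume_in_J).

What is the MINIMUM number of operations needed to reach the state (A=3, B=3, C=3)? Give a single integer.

BFS from (A=0, B=0, C=8). One shortest path:
  1. fill(A) -> (A=3 B=0 C=8)
  2. empty(C) -> (A=3 B=0 C=0)
  3. pour(A -> B) -> (A=0 B=3 C=0)
  4. fill(A) -> (A=3 B=3 C=0)
  5. pour(A -> C) -> (A=0 B=3 C=3)
  6. fill(A) -> (A=3 B=3 C=3)
Reached target in 6 moves.

Answer: 6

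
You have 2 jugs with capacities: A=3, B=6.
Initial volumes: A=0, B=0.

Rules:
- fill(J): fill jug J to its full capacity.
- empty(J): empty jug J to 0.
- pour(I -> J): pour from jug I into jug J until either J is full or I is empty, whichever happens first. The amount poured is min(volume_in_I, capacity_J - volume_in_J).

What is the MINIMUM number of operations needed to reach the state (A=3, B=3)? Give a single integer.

BFS from (A=0, B=0). One shortest path:
  1. fill(B) -> (A=0 B=6)
  2. pour(B -> A) -> (A=3 B=3)
Reached target in 2 moves.

Answer: 2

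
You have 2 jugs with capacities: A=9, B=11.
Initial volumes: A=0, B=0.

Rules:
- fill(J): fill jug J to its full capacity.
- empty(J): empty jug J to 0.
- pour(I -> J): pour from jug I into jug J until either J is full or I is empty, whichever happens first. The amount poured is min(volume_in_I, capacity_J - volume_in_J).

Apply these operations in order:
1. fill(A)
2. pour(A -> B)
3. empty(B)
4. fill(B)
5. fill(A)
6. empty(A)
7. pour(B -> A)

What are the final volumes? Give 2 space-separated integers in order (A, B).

Step 1: fill(A) -> (A=9 B=0)
Step 2: pour(A -> B) -> (A=0 B=9)
Step 3: empty(B) -> (A=0 B=0)
Step 4: fill(B) -> (A=0 B=11)
Step 5: fill(A) -> (A=9 B=11)
Step 6: empty(A) -> (A=0 B=11)
Step 7: pour(B -> A) -> (A=9 B=2)

Answer: 9 2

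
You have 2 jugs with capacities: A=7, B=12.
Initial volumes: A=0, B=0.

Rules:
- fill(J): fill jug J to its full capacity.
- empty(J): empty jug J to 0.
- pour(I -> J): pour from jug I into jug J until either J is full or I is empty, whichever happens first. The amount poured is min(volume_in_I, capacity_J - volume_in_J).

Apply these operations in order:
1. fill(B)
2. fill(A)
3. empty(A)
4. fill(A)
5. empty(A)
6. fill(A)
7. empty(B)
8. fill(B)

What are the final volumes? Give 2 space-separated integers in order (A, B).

Answer: 7 12

Derivation:
Step 1: fill(B) -> (A=0 B=12)
Step 2: fill(A) -> (A=7 B=12)
Step 3: empty(A) -> (A=0 B=12)
Step 4: fill(A) -> (A=7 B=12)
Step 5: empty(A) -> (A=0 B=12)
Step 6: fill(A) -> (A=7 B=12)
Step 7: empty(B) -> (A=7 B=0)
Step 8: fill(B) -> (A=7 B=12)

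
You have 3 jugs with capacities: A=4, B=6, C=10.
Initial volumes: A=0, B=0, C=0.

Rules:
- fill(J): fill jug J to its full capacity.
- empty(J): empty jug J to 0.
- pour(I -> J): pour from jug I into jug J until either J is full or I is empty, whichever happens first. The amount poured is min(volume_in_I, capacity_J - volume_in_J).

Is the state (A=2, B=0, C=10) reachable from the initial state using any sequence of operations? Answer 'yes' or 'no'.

BFS from (A=0, B=0, C=0):
  1. fill(B) -> (A=0 B=6 C=0)
  2. fill(C) -> (A=0 B=6 C=10)
  3. pour(B -> A) -> (A=4 B=2 C=10)
  4. empty(A) -> (A=0 B=2 C=10)
  5. pour(B -> A) -> (A=2 B=0 C=10)
Target reached → yes.

Answer: yes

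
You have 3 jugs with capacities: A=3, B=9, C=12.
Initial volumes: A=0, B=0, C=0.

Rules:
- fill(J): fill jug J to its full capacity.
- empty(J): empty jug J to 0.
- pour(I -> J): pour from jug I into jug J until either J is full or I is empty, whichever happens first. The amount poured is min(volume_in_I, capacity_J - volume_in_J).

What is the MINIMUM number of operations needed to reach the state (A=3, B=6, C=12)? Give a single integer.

Answer: 3

Derivation:
BFS from (A=0, B=0, C=0). One shortest path:
  1. fill(B) -> (A=0 B=9 C=0)
  2. fill(C) -> (A=0 B=9 C=12)
  3. pour(B -> A) -> (A=3 B=6 C=12)
Reached target in 3 moves.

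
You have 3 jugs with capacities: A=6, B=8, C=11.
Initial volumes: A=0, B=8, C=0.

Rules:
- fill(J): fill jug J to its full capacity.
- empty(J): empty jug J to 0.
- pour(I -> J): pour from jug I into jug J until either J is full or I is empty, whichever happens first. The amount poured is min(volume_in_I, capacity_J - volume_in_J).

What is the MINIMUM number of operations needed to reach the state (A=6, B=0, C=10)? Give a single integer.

Answer: 4

Derivation:
BFS from (A=0, B=8, C=0). One shortest path:
  1. pour(B -> A) -> (A=6 B=2 C=0)
  2. pour(B -> C) -> (A=6 B=0 C=2)
  3. fill(B) -> (A=6 B=8 C=2)
  4. pour(B -> C) -> (A=6 B=0 C=10)
Reached target in 4 moves.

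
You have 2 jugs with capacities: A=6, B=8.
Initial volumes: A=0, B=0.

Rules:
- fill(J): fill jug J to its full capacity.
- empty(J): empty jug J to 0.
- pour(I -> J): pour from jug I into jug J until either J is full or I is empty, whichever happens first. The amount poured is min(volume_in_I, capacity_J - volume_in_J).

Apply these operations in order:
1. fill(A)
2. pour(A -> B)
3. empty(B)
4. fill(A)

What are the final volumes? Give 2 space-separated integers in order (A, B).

Step 1: fill(A) -> (A=6 B=0)
Step 2: pour(A -> B) -> (A=0 B=6)
Step 3: empty(B) -> (A=0 B=0)
Step 4: fill(A) -> (A=6 B=0)

Answer: 6 0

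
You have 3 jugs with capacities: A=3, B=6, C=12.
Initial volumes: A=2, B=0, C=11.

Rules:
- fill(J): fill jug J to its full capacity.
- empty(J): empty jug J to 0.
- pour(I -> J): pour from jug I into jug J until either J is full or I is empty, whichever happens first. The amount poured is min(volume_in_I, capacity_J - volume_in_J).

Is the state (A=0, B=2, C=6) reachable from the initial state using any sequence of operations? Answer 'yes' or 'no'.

BFS from (A=2, B=0, C=11):
  1. fill(B) -> (A=2 B=6 C=11)
  2. empty(C) -> (A=2 B=6 C=0)
  3. pour(B -> C) -> (A=2 B=0 C=6)
  4. pour(A -> B) -> (A=0 B=2 C=6)
Target reached → yes.

Answer: yes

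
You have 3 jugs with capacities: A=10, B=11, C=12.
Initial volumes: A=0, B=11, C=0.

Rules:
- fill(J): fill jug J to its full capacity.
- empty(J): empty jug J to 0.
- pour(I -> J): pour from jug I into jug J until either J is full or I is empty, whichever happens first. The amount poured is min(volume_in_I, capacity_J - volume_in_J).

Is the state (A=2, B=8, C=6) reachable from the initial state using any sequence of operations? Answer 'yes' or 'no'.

Answer: no

Derivation:
BFS explored all 726 reachable states.
Reachable set includes: (0,0,0), (0,0,1), (0,0,2), (0,0,3), (0,0,4), (0,0,5), (0,0,6), (0,0,7), (0,0,8), (0,0,9), (0,0,10), (0,0,11) ...
Target (A=2, B=8, C=6) not in reachable set → no.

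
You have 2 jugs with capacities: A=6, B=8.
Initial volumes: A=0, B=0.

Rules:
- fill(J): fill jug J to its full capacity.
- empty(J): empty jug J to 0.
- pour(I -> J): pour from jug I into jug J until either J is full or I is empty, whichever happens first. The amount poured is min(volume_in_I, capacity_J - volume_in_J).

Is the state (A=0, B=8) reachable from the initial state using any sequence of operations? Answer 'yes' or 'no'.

BFS from (A=0, B=0):
  1. fill(B) -> (A=0 B=8)
Target reached → yes.

Answer: yes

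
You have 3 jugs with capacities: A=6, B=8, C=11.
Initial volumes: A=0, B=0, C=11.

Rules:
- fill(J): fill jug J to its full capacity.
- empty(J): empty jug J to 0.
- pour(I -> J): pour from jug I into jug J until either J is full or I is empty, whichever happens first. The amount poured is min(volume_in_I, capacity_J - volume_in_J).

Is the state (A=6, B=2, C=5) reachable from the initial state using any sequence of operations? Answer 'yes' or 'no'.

BFS from (A=0, B=0, C=11):
  1. fill(B) -> (A=0 B=8 C=11)
  2. pour(B -> A) -> (A=6 B=2 C=11)
  3. empty(A) -> (A=0 B=2 C=11)
  4. pour(C -> A) -> (A=6 B=2 C=5)
Target reached → yes.

Answer: yes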